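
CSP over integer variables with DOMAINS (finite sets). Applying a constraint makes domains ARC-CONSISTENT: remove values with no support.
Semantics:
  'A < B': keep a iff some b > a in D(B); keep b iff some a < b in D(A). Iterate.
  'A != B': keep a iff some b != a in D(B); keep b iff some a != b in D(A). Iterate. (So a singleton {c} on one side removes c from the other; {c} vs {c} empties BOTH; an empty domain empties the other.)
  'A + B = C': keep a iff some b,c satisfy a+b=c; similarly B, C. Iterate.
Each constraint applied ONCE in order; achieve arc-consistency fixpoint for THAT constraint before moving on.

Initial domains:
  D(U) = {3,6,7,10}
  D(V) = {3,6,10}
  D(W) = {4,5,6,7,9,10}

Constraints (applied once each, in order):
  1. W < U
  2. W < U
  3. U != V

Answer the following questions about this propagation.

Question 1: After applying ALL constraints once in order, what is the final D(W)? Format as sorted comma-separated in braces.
Answer: {4,5,6,7,9}

Derivation:
Constraint 1 (W < U) on D(W)={4,5,6,7,9,10} D(U)={3,6,7,10}: W {4,5,6,7,9,10}->{4,5,6,7,9}; U {3,6,7,10}->{6,7,10}
Constraint 2 (W < U) on D(W)={4,5,6,7,9} D(U)={6,7,10}: no change
Constraint 3 (U != V) on D(U)={6,7,10} D(V)={3,6,10}: no change
So after all 3 constraints: D(W) = {4,5,6,7,9}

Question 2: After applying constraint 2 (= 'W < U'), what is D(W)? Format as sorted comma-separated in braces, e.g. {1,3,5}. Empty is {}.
Constraint 1 (W < U) on D(W)={4,5,6,7,9,10} D(U)={3,6,7,10}: W {4,5,6,7,9,10}->{4,5,6,7,9}; U {3,6,7,10}->{6,7,10}
Constraint 2 (W < U) on D(W)={4,5,6,7,9} D(U)={6,7,10}: no change
So after constraint 2: D(W) = {4,5,6,7,9}

Answer: {4,5,6,7,9}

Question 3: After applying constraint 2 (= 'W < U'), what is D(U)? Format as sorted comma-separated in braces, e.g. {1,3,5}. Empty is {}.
Answer: {6,7,10}

Derivation:
Constraint 1 (W < U) on D(W)={4,5,6,7,9,10} D(U)={3,6,7,10}: W {4,5,6,7,9,10}->{4,5,6,7,9}; U {3,6,7,10}->{6,7,10}
Constraint 2 (W < U) on D(W)={4,5,6,7,9} D(U)={6,7,10}: no change
So after constraint 2: D(U) = {6,7,10}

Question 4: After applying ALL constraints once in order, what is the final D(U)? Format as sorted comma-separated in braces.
Answer: {6,7,10}

Derivation:
Constraint 1 (W < U) on D(W)={4,5,6,7,9,10} D(U)={3,6,7,10}: W {4,5,6,7,9,10}->{4,5,6,7,9}; U {3,6,7,10}->{6,7,10}
Constraint 2 (W < U) on D(W)={4,5,6,7,9} D(U)={6,7,10}: no change
Constraint 3 (U != V) on D(U)={6,7,10} D(V)={3,6,10}: no change
So after all 3 constraints: D(U) = {6,7,10}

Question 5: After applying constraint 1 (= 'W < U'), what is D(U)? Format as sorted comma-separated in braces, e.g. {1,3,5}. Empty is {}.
Answer: {6,7,10}

Derivation:
Constraint 1 (W < U) on D(W)={4,5,6,7,9,10} D(U)={3,6,7,10}: W {4,5,6,7,9,10}->{4,5,6,7,9}; U {3,6,7,10}->{6,7,10}
So after constraint 1: D(U) = {6,7,10}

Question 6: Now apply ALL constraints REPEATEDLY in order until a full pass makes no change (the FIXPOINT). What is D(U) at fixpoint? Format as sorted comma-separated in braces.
pass 0 (initial): D(U)={3,6,7,10}
pass 1: U {3,6,7,10}->{6,7,10}; W {4,5,6,7,9,10}->{4,5,6,7,9}
pass 2: no change
Fixpoint after 2 passes: D(U) = {6,7,10}

Answer: {6,7,10}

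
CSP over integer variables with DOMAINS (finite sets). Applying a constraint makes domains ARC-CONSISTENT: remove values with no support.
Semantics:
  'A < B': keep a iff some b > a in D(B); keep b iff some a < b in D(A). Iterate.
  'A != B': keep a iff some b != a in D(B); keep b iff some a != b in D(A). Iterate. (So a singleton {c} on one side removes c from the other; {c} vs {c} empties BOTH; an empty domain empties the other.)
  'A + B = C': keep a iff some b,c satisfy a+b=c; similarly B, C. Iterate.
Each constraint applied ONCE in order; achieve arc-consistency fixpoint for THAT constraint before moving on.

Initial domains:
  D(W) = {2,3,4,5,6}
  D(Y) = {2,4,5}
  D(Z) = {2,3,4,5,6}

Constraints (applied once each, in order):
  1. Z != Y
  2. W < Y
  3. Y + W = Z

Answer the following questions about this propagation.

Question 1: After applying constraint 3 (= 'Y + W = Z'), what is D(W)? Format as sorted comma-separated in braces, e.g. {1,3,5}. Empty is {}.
Constraint 1 (Z != Y) on D(Z)={2,3,4,5,6} D(Y)={2,4,5}: no change
Constraint 2 (W < Y) on D(W)={2,3,4,5,6} D(Y)={2,4,5}: W {2,3,4,5,6}->{2,3,4}; Y {2,4,5}->{4,5}
Constraint 3 (Y + W = Z) on D(Y)={4,5} D(W)={2,3,4} D(Z)={2,3,4,5,6}: Y {4,5}->{4}; W {2,3,4}->{2}; Z {2,3,4,5,6}->{6}
So after constraint 3: D(W) = {2}

Answer: {2}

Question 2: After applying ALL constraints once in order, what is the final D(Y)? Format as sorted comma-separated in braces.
Constraint 1 (Z != Y) on D(Z)={2,3,4,5,6} D(Y)={2,4,5}: no change
Constraint 2 (W < Y) on D(W)={2,3,4,5,6} D(Y)={2,4,5}: W {2,3,4,5,6}->{2,3,4}; Y {2,4,5}->{4,5}
Constraint 3 (Y + W = Z) on D(Y)={4,5} D(W)={2,3,4} D(Z)={2,3,4,5,6}: Y {4,5}->{4}; W {2,3,4}->{2}; Z {2,3,4,5,6}->{6}
So after all 3 constraints: D(Y) = {4}

Answer: {4}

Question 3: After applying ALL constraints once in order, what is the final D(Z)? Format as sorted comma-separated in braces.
Constraint 1 (Z != Y) on D(Z)={2,3,4,5,6} D(Y)={2,4,5}: no change
Constraint 2 (W < Y) on D(W)={2,3,4,5,6} D(Y)={2,4,5}: W {2,3,4,5,6}->{2,3,4}; Y {2,4,5}->{4,5}
Constraint 3 (Y + W = Z) on D(Y)={4,5} D(W)={2,3,4} D(Z)={2,3,4,5,6}: Y {4,5}->{4}; W {2,3,4}->{2}; Z {2,3,4,5,6}->{6}
So after all 3 constraints: D(Z) = {6}

Answer: {6}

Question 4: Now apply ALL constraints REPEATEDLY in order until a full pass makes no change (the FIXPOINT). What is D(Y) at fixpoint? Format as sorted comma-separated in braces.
pass 0 (initial): D(Y)={2,4,5}
pass 1: W {2,3,4,5,6}->{2}; Y {2,4,5}->{4}; Z {2,3,4,5,6}->{6}
pass 2: no change
Fixpoint after 2 passes: D(Y) = {4}

Answer: {4}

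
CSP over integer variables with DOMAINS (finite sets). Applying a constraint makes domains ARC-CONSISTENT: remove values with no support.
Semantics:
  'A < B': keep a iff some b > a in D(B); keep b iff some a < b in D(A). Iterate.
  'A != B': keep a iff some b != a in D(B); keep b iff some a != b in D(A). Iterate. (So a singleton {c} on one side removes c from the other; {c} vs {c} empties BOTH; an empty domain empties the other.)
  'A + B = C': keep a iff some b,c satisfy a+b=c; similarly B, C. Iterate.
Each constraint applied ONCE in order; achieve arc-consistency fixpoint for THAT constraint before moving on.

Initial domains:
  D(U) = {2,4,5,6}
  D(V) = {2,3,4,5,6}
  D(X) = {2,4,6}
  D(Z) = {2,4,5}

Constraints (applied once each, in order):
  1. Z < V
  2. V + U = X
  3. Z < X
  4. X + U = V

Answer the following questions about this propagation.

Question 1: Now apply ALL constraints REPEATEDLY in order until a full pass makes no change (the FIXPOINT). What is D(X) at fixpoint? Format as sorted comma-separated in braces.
Answer: {}

Derivation:
pass 0 (initial): D(X)={2,4,6}
pass 1: U {2,4,5,6}->{}; V {2,3,4,5,6}->{}; X {2,4,6}->{}
pass 2: Z {2,4,5}->{}
pass 3: no change
Fixpoint after 3 passes: D(X) = {}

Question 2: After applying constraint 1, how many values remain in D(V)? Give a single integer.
Answer: 4

Derivation:
Constraint 1 (Z < V) on D(Z)={2,4,5} D(V)={2,3,4,5,6}: V {2,3,4,5,6}->{3,4,5,6}
So after constraint 1: D(V)={3,4,5,6}, size = 4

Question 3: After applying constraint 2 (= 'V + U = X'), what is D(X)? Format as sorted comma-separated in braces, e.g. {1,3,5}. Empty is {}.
Constraint 1 (Z < V) on D(Z)={2,4,5} D(V)={2,3,4,5,6}: V {2,3,4,5,6}->{3,4,5,6}
Constraint 2 (V + U = X) on D(V)={3,4,5,6} D(U)={2,4,5,6} D(X)={2,4,6}: V {3,4,5,6}->{4}; U {2,4,5,6}->{2}; X {2,4,6}->{6}
So after constraint 2: D(X) = {6}

Answer: {6}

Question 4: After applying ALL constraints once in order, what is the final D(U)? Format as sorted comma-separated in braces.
Answer: {}

Derivation:
Constraint 1 (Z < V) on D(Z)={2,4,5} D(V)={2,3,4,5,6}: V {2,3,4,5,6}->{3,4,5,6}
Constraint 2 (V + U = X) on D(V)={3,4,5,6} D(U)={2,4,5,6} D(X)={2,4,6}: V {3,4,5,6}->{4}; U {2,4,5,6}->{2}; X {2,4,6}->{6}
Constraint 3 (Z < X) on D(Z)={2,4,5} D(X)={6}: no change
Constraint 4 (X + U = V) on D(X)={6} D(U)={2} D(V)={4}: X {6}->{}; U {2}->{}; V {4}->{}
So after all 4 constraints: D(U) = {}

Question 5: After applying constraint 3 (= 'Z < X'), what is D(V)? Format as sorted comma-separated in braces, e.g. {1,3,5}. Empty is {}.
Answer: {4}

Derivation:
Constraint 1 (Z < V) on D(Z)={2,4,5} D(V)={2,3,4,5,6}: V {2,3,4,5,6}->{3,4,5,6}
Constraint 2 (V + U = X) on D(V)={3,4,5,6} D(U)={2,4,5,6} D(X)={2,4,6}: V {3,4,5,6}->{4}; U {2,4,5,6}->{2}; X {2,4,6}->{6}
Constraint 3 (Z < X) on D(Z)={2,4,5} D(X)={6}: no change
So after constraint 3: D(V) = {4}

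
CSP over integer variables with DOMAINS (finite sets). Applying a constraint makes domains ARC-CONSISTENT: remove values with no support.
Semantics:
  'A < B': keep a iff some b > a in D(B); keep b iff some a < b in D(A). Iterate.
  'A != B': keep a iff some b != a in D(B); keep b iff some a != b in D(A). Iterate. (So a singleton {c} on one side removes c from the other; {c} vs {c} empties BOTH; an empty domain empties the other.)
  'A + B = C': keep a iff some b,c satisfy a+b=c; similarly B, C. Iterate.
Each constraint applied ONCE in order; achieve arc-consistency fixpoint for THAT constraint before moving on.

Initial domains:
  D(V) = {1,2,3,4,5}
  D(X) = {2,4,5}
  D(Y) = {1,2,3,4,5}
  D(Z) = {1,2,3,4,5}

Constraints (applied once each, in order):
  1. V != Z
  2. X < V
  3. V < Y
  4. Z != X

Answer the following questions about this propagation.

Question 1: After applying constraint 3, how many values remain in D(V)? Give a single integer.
Constraint 1 (V != Z) on D(V)={1,2,3,4,5} D(Z)={1,2,3,4,5}: no change
Constraint 2 (X < V) on D(X)={2,4,5} D(V)={1,2,3,4,5}: X {2,4,5}->{2,4}; V {1,2,3,4,5}->{3,4,5}
Constraint 3 (V < Y) on D(V)={3,4,5} D(Y)={1,2,3,4,5}: V {3,4,5}->{3,4}; Y {1,2,3,4,5}->{4,5}
So after constraint 3: D(V)={3,4}, size = 2

Answer: 2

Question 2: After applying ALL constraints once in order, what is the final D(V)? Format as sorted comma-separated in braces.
Constraint 1 (V != Z) on D(V)={1,2,3,4,5} D(Z)={1,2,3,4,5}: no change
Constraint 2 (X < V) on D(X)={2,4,5} D(V)={1,2,3,4,5}: X {2,4,5}->{2,4}; V {1,2,3,4,5}->{3,4,5}
Constraint 3 (V < Y) on D(V)={3,4,5} D(Y)={1,2,3,4,5}: V {3,4,5}->{3,4}; Y {1,2,3,4,5}->{4,5}
Constraint 4 (Z != X) on D(Z)={1,2,3,4,5} D(X)={2,4}: no change
So after all 4 constraints: D(V) = {3,4}

Answer: {3,4}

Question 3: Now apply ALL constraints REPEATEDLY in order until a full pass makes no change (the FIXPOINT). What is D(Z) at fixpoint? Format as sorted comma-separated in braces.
Answer: {1,3,4,5}

Derivation:
pass 0 (initial): D(Z)={1,2,3,4,5}
pass 1: V {1,2,3,4,5}->{3,4}; X {2,4,5}->{2,4}; Y {1,2,3,4,5}->{4,5}
pass 2: X {2,4}->{2}; Z {1,2,3,4,5}->{1,3,4,5}
pass 3: no change
Fixpoint after 3 passes: D(Z) = {1,3,4,5}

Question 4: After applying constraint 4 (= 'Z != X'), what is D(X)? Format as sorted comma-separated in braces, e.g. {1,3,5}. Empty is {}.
Answer: {2,4}

Derivation:
Constraint 1 (V != Z) on D(V)={1,2,3,4,5} D(Z)={1,2,3,4,5}: no change
Constraint 2 (X < V) on D(X)={2,4,5} D(V)={1,2,3,4,5}: X {2,4,5}->{2,4}; V {1,2,3,4,5}->{3,4,5}
Constraint 3 (V < Y) on D(V)={3,4,5} D(Y)={1,2,3,4,5}: V {3,4,5}->{3,4}; Y {1,2,3,4,5}->{4,5}
Constraint 4 (Z != X) on D(Z)={1,2,3,4,5} D(X)={2,4}: no change
So after constraint 4: D(X) = {2,4}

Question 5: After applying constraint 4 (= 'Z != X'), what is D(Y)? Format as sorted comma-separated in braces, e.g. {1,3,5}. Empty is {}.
Constraint 1 (V != Z) on D(V)={1,2,3,4,5} D(Z)={1,2,3,4,5}: no change
Constraint 2 (X < V) on D(X)={2,4,5} D(V)={1,2,3,4,5}: X {2,4,5}->{2,4}; V {1,2,3,4,5}->{3,4,5}
Constraint 3 (V < Y) on D(V)={3,4,5} D(Y)={1,2,3,4,5}: V {3,4,5}->{3,4}; Y {1,2,3,4,5}->{4,5}
Constraint 4 (Z != X) on D(Z)={1,2,3,4,5} D(X)={2,4}: no change
So after constraint 4: D(Y) = {4,5}

Answer: {4,5}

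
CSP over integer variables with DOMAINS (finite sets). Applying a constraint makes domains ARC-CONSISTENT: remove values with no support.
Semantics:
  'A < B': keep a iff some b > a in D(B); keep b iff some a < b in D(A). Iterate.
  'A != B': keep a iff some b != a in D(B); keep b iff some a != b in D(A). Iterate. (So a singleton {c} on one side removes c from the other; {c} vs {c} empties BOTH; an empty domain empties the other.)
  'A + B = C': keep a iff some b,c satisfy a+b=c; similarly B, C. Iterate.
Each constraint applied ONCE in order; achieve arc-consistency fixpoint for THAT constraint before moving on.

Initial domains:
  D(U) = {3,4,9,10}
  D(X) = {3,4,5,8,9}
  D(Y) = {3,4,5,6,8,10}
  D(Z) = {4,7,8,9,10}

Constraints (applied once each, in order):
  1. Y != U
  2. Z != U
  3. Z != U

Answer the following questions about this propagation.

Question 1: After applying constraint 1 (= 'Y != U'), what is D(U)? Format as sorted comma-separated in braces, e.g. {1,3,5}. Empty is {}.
Constraint 1 (Y != U) on D(Y)={3,4,5,6,8,10} D(U)={3,4,9,10}: no change
So after constraint 1: D(U) = {3,4,9,10}

Answer: {3,4,9,10}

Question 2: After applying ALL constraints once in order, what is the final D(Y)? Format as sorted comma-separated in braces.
Answer: {3,4,5,6,8,10}

Derivation:
Constraint 1 (Y != U) on D(Y)={3,4,5,6,8,10} D(U)={3,4,9,10}: no change
Constraint 2 (Z != U) on D(Z)={4,7,8,9,10} D(U)={3,4,9,10}: no change
Constraint 3 (Z != U) on D(Z)={4,7,8,9,10} D(U)={3,4,9,10}: no change
So after all 3 constraints: D(Y) = {3,4,5,6,8,10}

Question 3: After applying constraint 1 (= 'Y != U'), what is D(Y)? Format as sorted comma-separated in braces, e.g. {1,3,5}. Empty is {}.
Answer: {3,4,5,6,8,10}

Derivation:
Constraint 1 (Y != U) on D(Y)={3,4,5,6,8,10} D(U)={3,4,9,10}: no change
So after constraint 1: D(Y) = {3,4,5,6,8,10}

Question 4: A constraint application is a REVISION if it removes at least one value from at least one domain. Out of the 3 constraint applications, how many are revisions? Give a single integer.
Answer: 0

Derivation:
Constraint 1 (Y != U) on D(Y)={3,4,5,6,8,10} D(U)={3,4,9,10}: no change => not a revision
Constraint 2 (Z != U) on D(Z)={4,7,8,9,10} D(U)={3,4,9,10}: no change => not a revision
Constraint 3 (Z != U) on D(Z)={4,7,8,9,10} D(U)={3,4,9,10}: no change => not a revision
Total revisions = 0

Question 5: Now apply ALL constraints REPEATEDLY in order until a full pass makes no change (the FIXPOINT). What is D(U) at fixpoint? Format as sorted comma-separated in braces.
pass 0 (initial): D(U)={3,4,9,10}
pass 1: no change
Fixpoint after 1 passes: D(U) = {3,4,9,10}

Answer: {3,4,9,10}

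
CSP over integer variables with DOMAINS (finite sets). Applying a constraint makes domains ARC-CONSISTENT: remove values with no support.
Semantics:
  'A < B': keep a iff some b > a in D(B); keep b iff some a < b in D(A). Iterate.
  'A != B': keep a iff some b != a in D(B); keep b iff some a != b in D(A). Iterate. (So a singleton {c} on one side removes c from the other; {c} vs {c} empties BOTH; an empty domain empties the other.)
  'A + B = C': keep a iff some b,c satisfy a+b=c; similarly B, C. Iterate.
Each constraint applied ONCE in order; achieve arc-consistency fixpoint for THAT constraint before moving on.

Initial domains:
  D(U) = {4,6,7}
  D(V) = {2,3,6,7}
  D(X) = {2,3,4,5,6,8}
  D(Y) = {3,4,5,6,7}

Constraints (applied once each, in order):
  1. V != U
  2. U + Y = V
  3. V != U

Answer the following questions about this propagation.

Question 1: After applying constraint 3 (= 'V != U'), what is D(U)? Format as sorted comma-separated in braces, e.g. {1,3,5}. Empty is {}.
Answer: {4}

Derivation:
Constraint 1 (V != U) on D(V)={2,3,6,7} D(U)={4,6,7}: no change
Constraint 2 (U + Y = V) on D(U)={4,6,7} D(Y)={3,4,5,6,7} D(V)={2,3,6,7}: U {4,6,7}->{4}; Y {3,4,5,6,7}->{3}; V {2,3,6,7}->{7}
Constraint 3 (V != U) on D(V)={7} D(U)={4}: no change
So after constraint 3: D(U) = {4}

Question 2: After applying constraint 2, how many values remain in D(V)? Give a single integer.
Constraint 1 (V != U) on D(V)={2,3,6,7} D(U)={4,6,7}: no change
Constraint 2 (U + Y = V) on D(U)={4,6,7} D(Y)={3,4,5,6,7} D(V)={2,3,6,7}: U {4,6,7}->{4}; Y {3,4,5,6,7}->{3}; V {2,3,6,7}->{7}
So after constraint 2: D(V)={7}, size = 1

Answer: 1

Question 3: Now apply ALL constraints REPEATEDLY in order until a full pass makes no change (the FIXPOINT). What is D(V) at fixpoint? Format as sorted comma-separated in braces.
pass 0 (initial): D(V)={2,3,6,7}
pass 1: U {4,6,7}->{4}; V {2,3,6,7}->{7}; Y {3,4,5,6,7}->{3}
pass 2: no change
Fixpoint after 2 passes: D(V) = {7}

Answer: {7}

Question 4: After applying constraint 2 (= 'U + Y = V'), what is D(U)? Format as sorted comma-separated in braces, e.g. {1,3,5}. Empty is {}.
Answer: {4}

Derivation:
Constraint 1 (V != U) on D(V)={2,3,6,7} D(U)={4,6,7}: no change
Constraint 2 (U + Y = V) on D(U)={4,6,7} D(Y)={3,4,5,6,7} D(V)={2,3,6,7}: U {4,6,7}->{4}; Y {3,4,5,6,7}->{3}; V {2,3,6,7}->{7}
So after constraint 2: D(U) = {4}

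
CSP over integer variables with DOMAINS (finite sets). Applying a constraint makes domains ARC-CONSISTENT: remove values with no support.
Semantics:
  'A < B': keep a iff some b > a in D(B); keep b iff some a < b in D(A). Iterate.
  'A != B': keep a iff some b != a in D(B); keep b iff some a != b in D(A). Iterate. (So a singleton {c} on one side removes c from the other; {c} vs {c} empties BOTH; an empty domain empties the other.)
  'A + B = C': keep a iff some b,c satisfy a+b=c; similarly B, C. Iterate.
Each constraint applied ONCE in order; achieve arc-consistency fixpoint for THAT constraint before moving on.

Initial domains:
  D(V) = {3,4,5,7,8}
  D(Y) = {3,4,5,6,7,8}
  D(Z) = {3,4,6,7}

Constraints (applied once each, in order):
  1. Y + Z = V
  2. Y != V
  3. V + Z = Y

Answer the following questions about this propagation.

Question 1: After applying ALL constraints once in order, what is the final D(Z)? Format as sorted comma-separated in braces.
Answer: {}

Derivation:
Constraint 1 (Y + Z = V) on D(Y)={3,4,5,6,7,8} D(Z)={3,4,6,7} D(V)={3,4,5,7,8}: Y {3,4,5,6,7,8}->{3,4,5}; Z {3,4,6,7}->{3,4}; V {3,4,5,7,8}->{7,8}
Constraint 2 (Y != V) on D(Y)={3,4,5} D(V)={7,8}: no change
Constraint 3 (V + Z = Y) on D(V)={7,8} D(Z)={3,4} D(Y)={3,4,5}: V {7,8}->{}; Z {3,4}->{}; Y {3,4,5}->{}
So after all 3 constraints: D(Z) = {}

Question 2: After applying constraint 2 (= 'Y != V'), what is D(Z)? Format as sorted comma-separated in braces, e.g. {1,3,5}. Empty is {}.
Constraint 1 (Y + Z = V) on D(Y)={3,4,5,6,7,8} D(Z)={3,4,6,7} D(V)={3,4,5,7,8}: Y {3,4,5,6,7,8}->{3,4,5}; Z {3,4,6,7}->{3,4}; V {3,4,5,7,8}->{7,8}
Constraint 2 (Y != V) on D(Y)={3,4,5} D(V)={7,8}: no change
So after constraint 2: D(Z) = {3,4}

Answer: {3,4}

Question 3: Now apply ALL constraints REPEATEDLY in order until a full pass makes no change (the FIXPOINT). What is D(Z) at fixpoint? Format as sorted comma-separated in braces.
pass 0 (initial): D(Z)={3,4,6,7}
pass 1: V {3,4,5,7,8}->{}; Y {3,4,5,6,7,8}->{}; Z {3,4,6,7}->{}
pass 2: no change
Fixpoint after 2 passes: D(Z) = {}

Answer: {}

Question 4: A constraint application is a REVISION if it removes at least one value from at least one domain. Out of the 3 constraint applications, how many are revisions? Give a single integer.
Constraint 1 (Y + Z = V) on D(Y)={3,4,5,6,7,8} D(Z)={3,4,6,7} D(V)={3,4,5,7,8}: Y {3,4,5,6,7,8}->{3,4,5}; Z {3,4,6,7}->{3,4}; V {3,4,5,7,8}->{7,8} => REVISION
Constraint 2 (Y != V) on D(Y)={3,4,5} D(V)={7,8}: no change => not a revision
Constraint 3 (V + Z = Y) on D(V)={7,8} D(Z)={3,4} D(Y)={3,4,5}: V {7,8}->{}; Z {3,4}->{}; Y {3,4,5}->{} => REVISION
Total revisions = 2

Answer: 2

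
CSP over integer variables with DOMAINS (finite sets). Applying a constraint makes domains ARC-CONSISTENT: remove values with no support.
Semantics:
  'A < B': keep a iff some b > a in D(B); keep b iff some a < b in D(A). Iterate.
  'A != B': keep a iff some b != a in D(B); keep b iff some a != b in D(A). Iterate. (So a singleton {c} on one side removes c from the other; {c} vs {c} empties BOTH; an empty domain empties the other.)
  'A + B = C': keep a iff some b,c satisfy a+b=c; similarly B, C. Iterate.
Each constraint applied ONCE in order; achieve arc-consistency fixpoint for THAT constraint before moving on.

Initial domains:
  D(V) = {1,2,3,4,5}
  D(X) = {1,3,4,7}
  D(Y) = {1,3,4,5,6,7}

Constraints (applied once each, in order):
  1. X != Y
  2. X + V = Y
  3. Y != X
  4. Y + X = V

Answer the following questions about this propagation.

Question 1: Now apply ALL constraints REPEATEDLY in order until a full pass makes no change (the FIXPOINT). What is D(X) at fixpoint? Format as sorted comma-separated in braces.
Answer: {}

Derivation:
pass 0 (initial): D(X)={1,3,4,7}
pass 1: V {1,2,3,4,5}->{4,5}; X {1,3,4,7}->{1}; Y {1,3,4,5,6,7}->{3,4}
pass 2: V {4,5}->{}; X {1}->{}; Y {3,4}->{}
pass 3: no change
Fixpoint after 3 passes: D(X) = {}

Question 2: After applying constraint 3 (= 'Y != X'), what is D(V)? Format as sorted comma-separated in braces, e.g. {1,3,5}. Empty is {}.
Constraint 1 (X != Y) on D(X)={1,3,4,7} D(Y)={1,3,4,5,6,7}: no change
Constraint 2 (X + V = Y) on D(X)={1,3,4,7} D(V)={1,2,3,4,5} D(Y)={1,3,4,5,6,7}: X {1,3,4,7}->{1,3,4}; Y {1,3,4,5,6,7}->{3,4,5,6,7}
Constraint 3 (Y != X) on D(Y)={3,4,5,6,7} D(X)={1,3,4}: no change
So after constraint 3: D(V) = {1,2,3,4,5}

Answer: {1,2,3,4,5}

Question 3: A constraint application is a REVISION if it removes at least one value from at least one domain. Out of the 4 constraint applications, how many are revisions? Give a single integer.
Answer: 2

Derivation:
Constraint 1 (X != Y) on D(X)={1,3,4,7} D(Y)={1,3,4,5,6,7}: no change => not a revision
Constraint 2 (X + V = Y) on D(X)={1,3,4,7} D(V)={1,2,3,4,5} D(Y)={1,3,4,5,6,7}: X {1,3,4,7}->{1,3,4}; Y {1,3,4,5,6,7}->{3,4,5,6,7} => REVISION
Constraint 3 (Y != X) on D(Y)={3,4,5,6,7} D(X)={1,3,4}: no change => not a revision
Constraint 4 (Y + X = V) on D(Y)={3,4,5,6,7} D(X)={1,3,4} D(V)={1,2,3,4,5}: Y {3,4,5,6,7}->{3,4}; X {1,3,4}->{1}; V {1,2,3,4,5}->{4,5} => REVISION
Total revisions = 2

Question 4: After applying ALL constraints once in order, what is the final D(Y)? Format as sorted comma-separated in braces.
Answer: {3,4}

Derivation:
Constraint 1 (X != Y) on D(X)={1,3,4,7} D(Y)={1,3,4,5,6,7}: no change
Constraint 2 (X + V = Y) on D(X)={1,3,4,7} D(V)={1,2,3,4,5} D(Y)={1,3,4,5,6,7}: X {1,3,4,7}->{1,3,4}; Y {1,3,4,5,6,7}->{3,4,5,6,7}
Constraint 3 (Y != X) on D(Y)={3,4,5,6,7} D(X)={1,3,4}: no change
Constraint 4 (Y + X = V) on D(Y)={3,4,5,6,7} D(X)={1,3,4} D(V)={1,2,3,4,5}: Y {3,4,5,6,7}->{3,4}; X {1,3,4}->{1}; V {1,2,3,4,5}->{4,5}
So after all 4 constraints: D(Y) = {3,4}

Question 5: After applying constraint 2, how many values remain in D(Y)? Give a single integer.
Constraint 1 (X != Y) on D(X)={1,3,4,7} D(Y)={1,3,4,5,6,7}: no change
Constraint 2 (X + V = Y) on D(X)={1,3,4,7} D(V)={1,2,3,4,5} D(Y)={1,3,4,5,6,7}: X {1,3,4,7}->{1,3,4}; Y {1,3,4,5,6,7}->{3,4,5,6,7}
So after constraint 2: D(Y)={3,4,5,6,7}, size = 5

Answer: 5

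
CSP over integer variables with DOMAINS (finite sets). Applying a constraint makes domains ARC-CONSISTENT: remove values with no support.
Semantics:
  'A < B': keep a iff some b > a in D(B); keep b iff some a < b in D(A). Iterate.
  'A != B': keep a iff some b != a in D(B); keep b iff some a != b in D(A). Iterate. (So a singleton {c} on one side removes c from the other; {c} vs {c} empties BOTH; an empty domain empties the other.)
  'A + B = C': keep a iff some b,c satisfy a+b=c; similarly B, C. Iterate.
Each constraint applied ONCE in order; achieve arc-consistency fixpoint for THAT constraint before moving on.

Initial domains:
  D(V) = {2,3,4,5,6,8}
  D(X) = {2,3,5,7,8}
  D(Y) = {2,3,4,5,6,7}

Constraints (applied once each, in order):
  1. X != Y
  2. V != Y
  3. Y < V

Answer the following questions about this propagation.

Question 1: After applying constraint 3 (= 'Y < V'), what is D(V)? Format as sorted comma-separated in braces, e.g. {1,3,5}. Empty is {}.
Constraint 1 (X != Y) on D(X)={2,3,5,7,8} D(Y)={2,3,4,5,6,7}: no change
Constraint 2 (V != Y) on D(V)={2,3,4,5,6,8} D(Y)={2,3,4,5,6,7}: no change
Constraint 3 (Y < V) on D(Y)={2,3,4,5,6,7} D(V)={2,3,4,5,6,8}: V {2,3,4,5,6,8}->{3,4,5,6,8}
So after constraint 3: D(V) = {3,4,5,6,8}

Answer: {3,4,5,6,8}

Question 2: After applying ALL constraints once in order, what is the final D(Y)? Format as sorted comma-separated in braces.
Answer: {2,3,4,5,6,7}

Derivation:
Constraint 1 (X != Y) on D(X)={2,3,5,7,8} D(Y)={2,3,4,5,6,7}: no change
Constraint 2 (V != Y) on D(V)={2,3,4,5,6,8} D(Y)={2,3,4,5,6,7}: no change
Constraint 3 (Y < V) on D(Y)={2,3,4,5,6,7} D(V)={2,3,4,5,6,8}: V {2,3,4,5,6,8}->{3,4,5,6,8}
So after all 3 constraints: D(Y) = {2,3,4,5,6,7}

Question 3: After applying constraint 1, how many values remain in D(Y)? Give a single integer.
Answer: 6

Derivation:
Constraint 1 (X != Y) on D(X)={2,3,5,7,8} D(Y)={2,3,4,5,6,7}: no change
So after constraint 1: D(Y)={2,3,4,5,6,7}, size = 6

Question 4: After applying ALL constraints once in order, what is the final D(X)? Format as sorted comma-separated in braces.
Constraint 1 (X != Y) on D(X)={2,3,5,7,8} D(Y)={2,3,4,5,6,7}: no change
Constraint 2 (V != Y) on D(V)={2,3,4,5,6,8} D(Y)={2,3,4,5,6,7}: no change
Constraint 3 (Y < V) on D(Y)={2,3,4,5,6,7} D(V)={2,3,4,5,6,8}: V {2,3,4,5,6,8}->{3,4,5,6,8}
So after all 3 constraints: D(X) = {2,3,5,7,8}

Answer: {2,3,5,7,8}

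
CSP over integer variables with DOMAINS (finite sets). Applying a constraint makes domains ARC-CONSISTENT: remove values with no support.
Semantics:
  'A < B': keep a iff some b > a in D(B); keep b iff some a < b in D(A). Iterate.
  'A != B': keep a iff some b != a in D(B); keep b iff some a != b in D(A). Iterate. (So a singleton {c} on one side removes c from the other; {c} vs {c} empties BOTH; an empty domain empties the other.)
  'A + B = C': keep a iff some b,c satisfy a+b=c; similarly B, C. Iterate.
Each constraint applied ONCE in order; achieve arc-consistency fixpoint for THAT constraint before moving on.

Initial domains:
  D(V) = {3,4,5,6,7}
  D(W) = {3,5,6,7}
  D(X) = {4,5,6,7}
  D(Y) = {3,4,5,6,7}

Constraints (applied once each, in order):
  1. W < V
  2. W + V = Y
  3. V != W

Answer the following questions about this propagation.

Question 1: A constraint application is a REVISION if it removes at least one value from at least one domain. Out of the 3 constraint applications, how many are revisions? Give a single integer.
Constraint 1 (W < V) on D(W)={3,5,6,7} D(V)={3,4,5,6,7}: W {3,5,6,7}->{3,5,6}; V {3,4,5,6,7}->{4,5,6,7} => REVISION
Constraint 2 (W + V = Y) on D(W)={3,5,6} D(V)={4,5,6,7} D(Y)={3,4,5,6,7}: W {3,5,6}->{3}; V {4,5,6,7}->{4}; Y {3,4,5,6,7}->{7} => REVISION
Constraint 3 (V != W) on D(V)={4} D(W)={3}: no change => not a revision
Total revisions = 2

Answer: 2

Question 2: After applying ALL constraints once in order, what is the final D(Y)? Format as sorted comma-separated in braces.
Constraint 1 (W < V) on D(W)={3,5,6,7} D(V)={3,4,5,6,7}: W {3,5,6,7}->{3,5,6}; V {3,4,5,6,7}->{4,5,6,7}
Constraint 2 (W + V = Y) on D(W)={3,5,6} D(V)={4,5,6,7} D(Y)={3,4,5,6,7}: W {3,5,6}->{3}; V {4,5,6,7}->{4}; Y {3,4,5,6,7}->{7}
Constraint 3 (V != W) on D(V)={4} D(W)={3}: no change
So after all 3 constraints: D(Y) = {7}

Answer: {7}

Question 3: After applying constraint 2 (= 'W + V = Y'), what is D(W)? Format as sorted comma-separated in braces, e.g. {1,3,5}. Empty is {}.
Constraint 1 (W < V) on D(W)={3,5,6,7} D(V)={3,4,5,6,7}: W {3,5,6,7}->{3,5,6}; V {3,4,5,6,7}->{4,5,6,7}
Constraint 2 (W + V = Y) on D(W)={3,5,6} D(V)={4,5,6,7} D(Y)={3,4,5,6,7}: W {3,5,6}->{3}; V {4,5,6,7}->{4}; Y {3,4,5,6,7}->{7}
So after constraint 2: D(W) = {3}

Answer: {3}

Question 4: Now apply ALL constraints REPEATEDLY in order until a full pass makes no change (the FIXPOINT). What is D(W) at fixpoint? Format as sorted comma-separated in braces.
Answer: {3}

Derivation:
pass 0 (initial): D(W)={3,5,6,7}
pass 1: V {3,4,5,6,7}->{4}; W {3,5,6,7}->{3}; Y {3,4,5,6,7}->{7}
pass 2: no change
Fixpoint after 2 passes: D(W) = {3}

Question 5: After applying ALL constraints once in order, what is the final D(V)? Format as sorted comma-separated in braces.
Constraint 1 (W < V) on D(W)={3,5,6,7} D(V)={3,4,5,6,7}: W {3,5,6,7}->{3,5,6}; V {3,4,5,6,7}->{4,5,6,7}
Constraint 2 (W + V = Y) on D(W)={3,5,6} D(V)={4,5,6,7} D(Y)={3,4,5,6,7}: W {3,5,6}->{3}; V {4,5,6,7}->{4}; Y {3,4,5,6,7}->{7}
Constraint 3 (V != W) on D(V)={4} D(W)={3}: no change
So after all 3 constraints: D(V) = {4}

Answer: {4}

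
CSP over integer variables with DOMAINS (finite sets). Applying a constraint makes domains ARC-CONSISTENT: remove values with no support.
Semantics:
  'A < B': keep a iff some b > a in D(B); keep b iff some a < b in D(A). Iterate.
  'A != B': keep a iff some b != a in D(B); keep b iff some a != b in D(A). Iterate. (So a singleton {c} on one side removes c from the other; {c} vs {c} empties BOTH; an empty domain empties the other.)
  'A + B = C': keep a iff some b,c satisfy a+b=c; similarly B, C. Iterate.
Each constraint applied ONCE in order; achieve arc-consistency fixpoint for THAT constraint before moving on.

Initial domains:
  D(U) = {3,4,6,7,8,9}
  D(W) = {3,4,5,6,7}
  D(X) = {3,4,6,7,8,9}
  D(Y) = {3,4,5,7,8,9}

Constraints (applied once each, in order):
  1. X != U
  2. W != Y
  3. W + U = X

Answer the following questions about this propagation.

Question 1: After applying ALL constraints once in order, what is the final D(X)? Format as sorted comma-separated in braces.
Answer: {6,7,8,9}

Derivation:
Constraint 1 (X != U) on D(X)={3,4,6,7,8,9} D(U)={3,4,6,7,8,9}: no change
Constraint 2 (W != Y) on D(W)={3,4,5,6,7} D(Y)={3,4,5,7,8,9}: no change
Constraint 3 (W + U = X) on D(W)={3,4,5,6,7} D(U)={3,4,6,7,8,9} D(X)={3,4,6,7,8,9}: W {3,4,5,6,7}->{3,4,5,6}; U {3,4,6,7,8,9}->{3,4,6}; X {3,4,6,7,8,9}->{6,7,8,9}
So after all 3 constraints: D(X) = {6,7,8,9}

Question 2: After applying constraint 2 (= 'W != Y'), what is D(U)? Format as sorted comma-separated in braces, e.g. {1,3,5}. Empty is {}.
Answer: {3,4,6,7,8,9}

Derivation:
Constraint 1 (X != U) on D(X)={3,4,6,7,8,9} D(U)={3,4,6,7,8,9}: no change
Constraint 2 (W != Y) on D(W)={3,4,5,6,7} D(Y)={3,4,5,7,8,9}: no change
So after constraint 2: D(U) = {3,4,6,7,8,9}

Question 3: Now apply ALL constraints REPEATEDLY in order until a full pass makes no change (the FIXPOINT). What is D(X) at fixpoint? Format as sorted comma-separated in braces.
pass 0 (initial): D(X)={3,4,6,7,8,9}
pass 1: U {3,4,6,7,8,9}->{3,4,6}; W {3,4,5,6,7}->{3,4,5,6}; X {3,4,6,7,8,9}->{6,7,8,9}
pass 2: no change
Fixpoint after 2 passes: D(X) = {6,7,8,9}

Answer: {6,7,8,9}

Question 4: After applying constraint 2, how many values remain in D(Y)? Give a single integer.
Constraint 1 (X != U) on D(X)={3,4,6,7,8,9} D(U)={3,4,6,7,8,9}: no change
Constraint 2 (W != Y) on D(W)={3,4,5,6,7} D(Y)={3,4,5,7,8,9}: no change
So after constraint 2: D(Y)={3,4,5,7,8,9}, size = 6

Answer: 6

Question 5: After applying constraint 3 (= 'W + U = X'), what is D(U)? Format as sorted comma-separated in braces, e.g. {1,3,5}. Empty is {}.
Answer: {3,4,6}

Derivation:
Constraint 1 (X != U) on D(X)={3,4,6,7,8,9} D(U)={3,4,6,7,8,9}: no change
Constraint 2 (W != Y) on D(W)={3,4,5,6,7} D(Y)={3,4,5,7,8,9}: no change
Constraint 3 (W + U = X) on D(W)={3,4,5,6,7} D(U)={3,4,6,7,8,9} D(X)={3,4,6,7,8,9}: W {3,4,5,6,7}->{3,4,5,6}; U {3,4,6,7,8,9}->{3,4,6}; X {3,4,6,7,8,9}->{6,7,8,9}
So after constraint 3: D(U) = {3,4,6}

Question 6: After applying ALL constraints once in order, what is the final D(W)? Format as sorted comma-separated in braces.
Answer: {3,4,5,6}

Derivation:
Constraint 1 (X != U) on D(X)={3,4,6,7,8,9} D(U)={3,4,6,7,8,9}: no change
Constraint 2 (W != Y) on D(W)={3,4,5,6,7} D(Y)={3,4,5,7,8,9}: no change
Constraint 3 (W + U = X) on D(W)={3,4,5,6,7} D(U)={3,4,6,7,8,9} D(X)={3,4,6,7,8,9}: W {3,4,5,6,7}->{3,4,5,6}; U {3,4,6,7,8,9}->{3,4,6}; X {3,4,6,7,8,9}->{6,7,8,9}
So after all 3 constraints: D(W) = {3,4,5,6}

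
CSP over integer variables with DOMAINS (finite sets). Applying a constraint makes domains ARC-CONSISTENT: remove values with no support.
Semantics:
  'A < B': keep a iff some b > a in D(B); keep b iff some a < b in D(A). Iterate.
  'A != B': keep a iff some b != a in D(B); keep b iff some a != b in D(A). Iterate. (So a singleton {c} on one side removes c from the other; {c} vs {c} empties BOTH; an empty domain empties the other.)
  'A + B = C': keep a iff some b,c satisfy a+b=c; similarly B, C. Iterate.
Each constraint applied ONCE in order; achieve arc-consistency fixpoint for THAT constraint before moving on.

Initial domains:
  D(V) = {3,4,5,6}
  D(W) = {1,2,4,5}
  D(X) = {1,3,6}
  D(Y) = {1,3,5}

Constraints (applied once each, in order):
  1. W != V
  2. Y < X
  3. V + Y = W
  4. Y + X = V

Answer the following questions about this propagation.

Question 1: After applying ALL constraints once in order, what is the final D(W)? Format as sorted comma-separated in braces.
Answer: {4,5}

Derivation:
Constraint 1 (W != V) on D(W)={1,2,4,5} D(V)={3,4,5,6}: no change
Constraint 2 (Y < X) on D(Y)={1,3,5} D(X)={1,3,6}: X {1,3,6}->{3,6}
Constraint 3 (V + Y = W) on D(V)={3,4,5,6} D(Y)={1,3,5} D(W)={1,2,4,5}: V {3,4,5,6}->{3,4}; Y {1,3,5}->{1}; W {1,2,4,5}->{4,5}
Constraint 4 (Y + X = V) on D(Y)={1} D(X)={3,6} D(V)={3,4}: X {3,6}->{3}; V {3,4}->{4}
So after all 4 constraints: D(W) = {4,5}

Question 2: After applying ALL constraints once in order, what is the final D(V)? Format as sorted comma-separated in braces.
Constraint 1 (W != V) on D(W)={1,2,4,5} D(V)={3,4,5,6}: no change
Constraint 2 (Y < X) on D(Y)={1,3,5} D(X)={1,3,6}: X {1,3,6}->{3,6}
Constraint 3 (V + Y = W) on D(V)={3,4,5,6} D(Y)={1,3,5} D(W)={1,2,4,5}: V {3,4,5,6}->{3,4}; Y {1,3,5}->{1}; W {1,2,4,5}->{4,5}
Constraint 4 (Y + X = V) on D(Y)={1} D(X)={3,6} D(V)={3,4}: X {3,6}->{3}; V {3,4}->{4}
So after all 4 constraints: D(V) = {4}

Answer: {4}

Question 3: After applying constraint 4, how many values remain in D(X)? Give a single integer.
Answer: 1

Derivation:
Constraint 1 (W != V) on D(W)={1,2,4,5} D(V)={3,4,5,6}: no change
Constraint 2 (Y < X) on D(Y)={1,3,5} D(X)={1,3,6}: X {1,3,6}->{3,6}
Constraint 3 (V + Y = W) on D(V)={3,4,5,6} D(Y)={1,3,5} D(W)={1,2,4,5}: V {3,4,5,6}->{3,4}; Y {1,3,5}->{1}; W {1,2,4,5}->{4,5}
Constraint 4 (Y + X = V) on D(Y)={1} D(X)={3,6} D(V)={3,4}: X {3,6}->{3}; V {3,4}->{4}
So after constraint 4: D(X)={3}, size = 1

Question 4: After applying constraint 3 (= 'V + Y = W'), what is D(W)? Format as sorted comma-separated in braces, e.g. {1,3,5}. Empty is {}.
Answer: {4,5}

Derivation:
Constraint 1 (W != V) on D(W)={1,2,4,5} D(V)={3,4,5,6}: no change
Constraint 2 (Y < X) on D(Y)={1,3,5} D(X)={1,3,6}: X {1,3,6}->{3,6}
Constraint 3 (V + Y = W) on D(V)={3,4,5,6} D(Y)={1,3,5} D(W)={1,2,4,5}: V {3,4,5,6}->{3,4}; Y {1,3,5}->{1}; W {1,2,4,5}->{4,5}
So after constraint 3: D(W) = {4,5}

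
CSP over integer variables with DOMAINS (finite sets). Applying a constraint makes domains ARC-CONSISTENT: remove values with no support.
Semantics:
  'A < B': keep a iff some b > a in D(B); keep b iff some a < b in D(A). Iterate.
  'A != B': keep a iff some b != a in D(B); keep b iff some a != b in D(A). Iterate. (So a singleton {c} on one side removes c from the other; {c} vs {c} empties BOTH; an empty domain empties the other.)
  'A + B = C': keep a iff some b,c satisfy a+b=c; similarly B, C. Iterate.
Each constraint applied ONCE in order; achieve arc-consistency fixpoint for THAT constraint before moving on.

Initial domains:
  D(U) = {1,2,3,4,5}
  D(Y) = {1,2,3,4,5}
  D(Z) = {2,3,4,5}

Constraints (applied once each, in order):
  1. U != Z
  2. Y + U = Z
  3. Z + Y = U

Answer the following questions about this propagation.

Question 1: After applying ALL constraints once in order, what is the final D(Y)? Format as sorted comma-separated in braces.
Answer: {1,2}

Derivation:
Constraint 1 (U != Z) on D(U)={1,2,3,4,5} D(Z)={2,3,4,5}: no change
Constraint 2 (Y + U = Z) on D(Y)={1,2,3,4,5} D(U)={1,2,3,4,5} D(Z)={2,3,4,5}: Y {1,2,3,4,5}->{1,2,3,4}; U {1,2,3,4,5}->{1,2,3,4}
Constraint 3 (Z + Y = U) on D(Z)={2,3,4,5} D(Y)={1,2,3,4} D(U)={1,2,3,4}: Z {2,3,4,5}->{2,3}; Y {1,2,3,4}->{1,2}; U {1,2,3,4}->{3,4}
So after all 3 constraints: D(Y) = {1,2}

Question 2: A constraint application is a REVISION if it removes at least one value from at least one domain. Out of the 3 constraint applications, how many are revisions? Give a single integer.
Answer: 2

Derivation:
Constraint 1 (U != Z) on D(U)={1,2,3,4,5} D(Z)={2,3,4,5}: no change => not a revision
Constraint 2 (Y + U = Z) on D(Y)={1,2,3,4,5} D(U)={1,2,3,4,5} D(Z)={2,3,4,5}: Y {1,2,3,4,5}->{1,2,3,4}; U {1,2,3,4,5}->{1,2,3,4} => REVISION
Constraint 3 (Z + Y = U) on D(Z)={2,3,4,5} D(Y)={1,2,3,4} D(U)={1,2,3,4}: Z {2,3,4,5}->{2,3}; Y {1,2,3,4}->{1,2}; U {1,2,3,4}->{3,4} => REVISION
Total revisions = 2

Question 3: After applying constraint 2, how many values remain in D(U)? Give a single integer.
Answer: 4

Derivation:
Constraint 1 (U != Z) on D(U)={1,2,3,4,5} D(Z)={2,3,4,5}: no change
Constraint 2 (Y + U = Z) on D(Y)={1,2,3,4,5} D(U)={1,2,3,4,5} D(Z)={2,3,4,5}: Y {1,2,3,4,5}->{1,2,3,4}; U {1,2,3,4,5}->{1,2,3,4}
So after constraint 2: D(U)={1,2,3,4}, size = 4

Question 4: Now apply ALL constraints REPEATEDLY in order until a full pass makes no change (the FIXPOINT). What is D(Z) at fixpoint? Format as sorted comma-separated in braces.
pass 0 (initial): D(Z)={2,3,4,5}
pass 1: U {1,2,3,4,5}->{3,4}; Y {1,2,3,4,5}->{1,2}; Z {2,3,4,5}->{2,3}
pass 2: U {3,4}->{}; Y {1,2}->{}; Z {2,3}->{}
pass 3: no change
Fixpoint after 3 passes: D(Z) = {}

Answer: {}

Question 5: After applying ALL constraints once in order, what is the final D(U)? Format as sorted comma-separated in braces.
Constraint 1 (U != Z) on D(U)={1,2,3,4,5} D(Z)={2,3,4,5}: no change
Constraint 2 (Y + U = Z) on D(Y)={1,2,3,4,5} D(U)={1,2,3,4,5} D(Z)={2,3,4,5}: Y {1,2,3,4,5}->{1,2,3,4}; U {1,2,3,4,5}->{1,2,3,4}
Constraint 3 (Z + Y = U) on D(Z)={2,3,4,5} D(Y)={1,2,3,4} D(U)={1,2,3,4}: Z {2,3,4,5}->{2,3}; Y {1,2,3,4}->{1,2}; U {1,2,3,4}->{3,4}
So after all 3 constraints: D(U) = {3,4}

Answer: {3,4}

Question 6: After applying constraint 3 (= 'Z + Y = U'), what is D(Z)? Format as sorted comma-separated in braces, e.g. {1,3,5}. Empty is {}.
Constraint 1 (U != Z) on D(U)={1,2,3,4,5} D(Z)={2,3,4,5}: no change
Constraint 2 (Y + U = Z) on D(Y)={1,2,3,4,5} D(U)={1,2,3,4,5} D(Z)={2,3,4,5}: Y {1,2,3,4,5}->{1,2,3,4}; U {1,2,3,4,5}->{1,2,3,4}
Constraint 3 (Z + Y = U) on D(Z)={2,3,4,5} D(Y)={1,2,3,4} D(U)={1,2,3,4}: Z {2,3,4,5}->{2,3}; Y {1,2,3,4}->{1,2}; U {1,2,3,4}->{3,4}
So after constraint 3: D(Z) = {2,3}

Answer: {2,3}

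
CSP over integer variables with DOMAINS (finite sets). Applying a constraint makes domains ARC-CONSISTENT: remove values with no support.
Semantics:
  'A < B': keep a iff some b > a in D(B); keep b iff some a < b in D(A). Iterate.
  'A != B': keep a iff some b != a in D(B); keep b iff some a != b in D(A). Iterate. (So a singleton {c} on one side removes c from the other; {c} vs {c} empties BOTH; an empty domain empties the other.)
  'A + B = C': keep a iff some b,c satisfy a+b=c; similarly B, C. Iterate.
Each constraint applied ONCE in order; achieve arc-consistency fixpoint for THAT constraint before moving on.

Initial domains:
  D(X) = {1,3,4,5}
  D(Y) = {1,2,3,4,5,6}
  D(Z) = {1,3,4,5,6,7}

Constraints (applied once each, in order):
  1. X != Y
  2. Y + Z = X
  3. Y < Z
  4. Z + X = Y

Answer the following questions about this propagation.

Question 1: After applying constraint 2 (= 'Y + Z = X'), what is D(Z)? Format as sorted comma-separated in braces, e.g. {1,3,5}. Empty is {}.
Constraint 1 (X != Y) on D(X)={1,3,4,5} D(Y)={1,2,3,4,5,6}: no change
Constraint 2 (Y + Z = X) on D(Y)={1,2,3,4,5,6} D(Z)={1,3,4,5,6,7} D(X)={1,3,4,5}: Y {1,2,3,4,5,6}->{1,2,3,4}; Z {1,3,4,5,6,7}->{1,3,4}; X {1,3,4,5}->{3,4,5}
So after constraint 2: D(Z) = {1,3,4}

Answer: {1,3,4}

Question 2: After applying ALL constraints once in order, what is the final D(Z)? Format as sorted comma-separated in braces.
Constraint 1 (X != Y) on D(X)={1,3,4,5} D(Y)={1,2,3,4,5,6}: no change
Constraint 2 (Y + Z = X) on D(Y)={1,2,3,4,5,6} D(Z)={1,3,4,5,6,7} D(X)={1,3,4,5}: Y {1,2,3,4,5,6}->{1,2,3,4}; Z {1,3,4,5,6,7}->{1,3,4}; X {1,3,4,5}->{3,4,5}
Constraint 3 (Y < Z) on D(Y)={1,2,3,4} D(Z)={1,3,4}: Y {1,2,3,4}->{1,2,3}; Z {1,3,4}->{3,4}
Constraint 4 (Z + X = Y) on D(Z)={3,4} D(X)={3,4,5} D(Y)={1,2,3}: Z {3,4}->{}; X {3,4,5}->{}; Y {1,2,3}->{}
So after all 4 constraints: D(Z) = {}

Answer: {}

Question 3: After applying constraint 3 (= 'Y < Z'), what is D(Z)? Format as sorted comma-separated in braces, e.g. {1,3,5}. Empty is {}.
Answer: {3,4}

Derivation:
Constraint 1 (X != Y) on D(X)={1,3,4,5} D(Y)={1,2,3,4,5,6}: no change
Constraint 2 (Y + Z = X) on D(Y)={1,2,3,4,5,6} D(Z)={1,3,4,5,6,7} D(X)={1,3,4,5}: Y {1,2,3,4,5,6}->{1,2,3,4}; Z {1,3,4,5,6,7}->{1,3,4}; X {1,3,4,5}->{3,4,5}
Constraint 3 (Y < Z) on D(Y)={1,2,3,4} D(Z)={1,3,4}: Y {1,2,3,4}->{1,2,3}; Z {1,3,4}->{3,4}
So after constraint 3: D(Z) = {3,4}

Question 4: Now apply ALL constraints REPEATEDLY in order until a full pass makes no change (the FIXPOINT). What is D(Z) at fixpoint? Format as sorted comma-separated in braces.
Answer: {}

Derivation:
pass 0 (initial): D(Z)={1,3,4,5,6,7}
pass 1: X {1,3,4,5}->{}; Y {1,2,3,4,5,6}->{}; Z {1,3,4,5,6,7}->{}
pass 2: no change
Fixpoint after 2 passes: D(Z) = {}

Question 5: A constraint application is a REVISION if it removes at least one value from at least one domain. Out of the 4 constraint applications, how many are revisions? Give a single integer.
Answer: 3

Derivation:
Constraint 1 (X != Y) on D(X)={1,3,4,5} D(Y)={1,2,3,4,5,6}: no change => not a revision
Constraint 2 (Y + Z = X) on D(Y)={1,2,3,4,5,6} D(Z)={1,3,4,5,6,7} D(X)={1,3,4,5}: Y {1,2,3,4,5,6}->{1,2,3,4}; Z {1,3,4,5,6,7}->{1,3,4}; X {1,3,4,5}->{3,4,5} => REVISION
Constraint 3 (Y < Z) on D(Y)={1,2,3,4} D(Z)={1,3,4}: Y {1,2,3,4}->{1,2,3}; Z {1,3,4}->{3,4} => REVISION
Constraint 4 (Z + X = Y) on D(Z)={3,4} D(X)={3,4,5} D(Y)={1,2,3}: Z {3,4}->{}; X {3,4,5}->{}; Y {1,2,3}->{} => REVISION
Total revisions = 3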